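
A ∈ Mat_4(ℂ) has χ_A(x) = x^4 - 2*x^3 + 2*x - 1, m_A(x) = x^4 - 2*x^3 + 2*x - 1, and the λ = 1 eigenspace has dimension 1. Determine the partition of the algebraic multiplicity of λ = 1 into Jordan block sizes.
Block sizes for λ = 1: [3]

Step 1 — from the characteristic polynomial, algebraic multiplicity of λ = 1 is 3. From dim ker(A − (1)·I) = 1, there are exactly 1 Jordan blocks for λ = 1.
Step 2 — from the minimal polynomial, the factor (x − 1)^3 tells us the largest block for λ = 1 has size 3.
Step 3 — with total size 3, 1 blocks, and largest block 3, the block sizes (in nonincreasing order) are [3].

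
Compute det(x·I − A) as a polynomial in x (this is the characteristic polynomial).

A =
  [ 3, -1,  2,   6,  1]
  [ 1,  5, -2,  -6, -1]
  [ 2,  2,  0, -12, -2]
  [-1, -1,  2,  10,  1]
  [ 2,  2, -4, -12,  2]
x^5 - 20*x^4 + 160*x^3 - 640*x^2 + 1280*x - 1024

Expanding det(x·I − A) (e.g. by cofactor expansion or by noting that A is similar to its Jordan form J, which has the same characteristic polynomial as A) gives
  χ_A(x) = x^5 - 20*x^4 + 160*x^3 - 640*x^2 + 1280*x - 1024
which factors as (x - 4)^5. The eigenvalues (with algebraic multiplicities) are λ = 4 with multiplicity 5.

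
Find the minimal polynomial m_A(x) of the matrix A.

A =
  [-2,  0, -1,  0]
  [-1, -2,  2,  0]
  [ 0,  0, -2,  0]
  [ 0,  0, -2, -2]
x^3 + 6*x^2 + 12*x + 8

The characteristic polynomial is χ_A(x) = (x + 2)^4, so the eigenvalues are known. The minimal polynomial is
  m_A(x) = Π_λ (x − λ)^{k_λ}
where k_λ is the size of the *largest* Jordan block for λ (equivalently, the smallest k with (A − λI)^k v = 0 for every generalised eigenvector v of λ).

  λ = -2: largest Jordan block has size 3, contributing (x + 2)^3

So m_A(x) = (x + 2)^3 = x^3 + 6*x^2 + 12*x + 8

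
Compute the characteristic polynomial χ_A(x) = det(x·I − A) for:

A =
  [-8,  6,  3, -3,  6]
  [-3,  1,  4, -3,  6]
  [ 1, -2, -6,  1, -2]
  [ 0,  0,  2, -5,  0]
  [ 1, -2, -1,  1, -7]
x^5 + 25*x^4 + 250*x^3 + 1250*x^2 + 3125*x + 3125

Expanding det(x·I − A) (e.g. by cofactor expansion or by noting that A is similar to its Jordan form J, which has the same characteristic polynomial as A) gives
  χ_A(x) = x^5 + 25*x^4 + 250*x^3 + 1250*x^2 + 3125*x + 3125
which factors as (x + 5)^5. The eigenvalues (with algebraic multiplicities) are λ = -5 with multiplicity 5.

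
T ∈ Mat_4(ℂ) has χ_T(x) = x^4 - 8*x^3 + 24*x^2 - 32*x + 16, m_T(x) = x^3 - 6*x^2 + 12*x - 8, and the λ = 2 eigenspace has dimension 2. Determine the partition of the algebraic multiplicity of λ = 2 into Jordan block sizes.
Block sizes for λ = 2: [3, 1]

Step 1 — from the characteristic polynomial, algebraic multiplicity of λ = 2 is 4. From dim ker(T − (2)·I) = 2, there are exactly 2 Jordan blocks for λ = 2.
Step 2 — from the minimal polynomial, the factor (x − 2)^3 tells us the largest block for λ = 2 has size 3.
Step 3 — with total size 4, 2 blocks, and largest block 3, the block sizes (in nonincreasing order) are [3, 1].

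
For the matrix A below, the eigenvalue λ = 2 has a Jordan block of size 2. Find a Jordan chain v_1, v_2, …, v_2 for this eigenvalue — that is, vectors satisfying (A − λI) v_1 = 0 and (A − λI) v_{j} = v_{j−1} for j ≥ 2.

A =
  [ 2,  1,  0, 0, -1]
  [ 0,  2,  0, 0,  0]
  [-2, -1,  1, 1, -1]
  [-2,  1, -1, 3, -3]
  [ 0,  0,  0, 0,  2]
A Jordan chain for λ = 2 of length 2:
v_1 = (0, 0, -2, -2, 0)ᵀ
v_2 = (1, 0, 0, 0, 0)ᵀ

Let N = A − (2)·I. We want v_2 with N^2 v_2 = 0 but N^1 v_2 ≠ 0; then v_{j-1} := N · v_j for j = 2, …, 2.

Pick v_2 = (1, 0, 0, 0, 0)ᵀ.
Then v_1 = N · v_2 = (0, 0, -2, -2, 0)ᵀ.

Sanity check: (A − (2)·I) v_1 = (0, 0, 0, 0, 0)ᵀ = 0. ✓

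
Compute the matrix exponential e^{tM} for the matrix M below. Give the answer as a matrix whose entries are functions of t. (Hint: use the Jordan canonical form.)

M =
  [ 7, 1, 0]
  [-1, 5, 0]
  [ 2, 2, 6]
e^{tM} =
  [t*exp(6*t) + exp(6*t), t*exp(6*t), 0]
  [-t*exp(6*t), -t*exp(6*t) + exp(6*t), 0]
  [2*t*exp(6*t), 2*t*exp(6*t), exp(6*t)]

Strategy: write M = P · J · P⁻¹ where J is a Jordan canonical form, so e^{tM} = P · e^{tJ} · P⁻¹, and e^{tJ} can be computed block-by-block.

M has Jordan form
J =
  [6, 1, 0]
  [0, 6, 0]
  [0, 0, 6]
(up to reordering of blocks).

Per-block formulas:
  For a 2×2 Jordan block J_2(6): exp(t · J_2(6)) = e^(6t)·(I + t·N), where N is the 2×2 nilpotent shift.
  For a 1×1 block at λ = 6: exp(t · [6]) = [e^(6t)].

After assembling e^{tJ} and conjugating by P, we get:

e^{tM} =
  [t*exp(6*t) + exp(6*t), t*exp(6*t), 0]
  [-t*exp(6*t), -t*exp(6*t) + exp(6*t), 0]
  [2*t*exp(6*t), 2*t*exp(6*t), exp(6*t)]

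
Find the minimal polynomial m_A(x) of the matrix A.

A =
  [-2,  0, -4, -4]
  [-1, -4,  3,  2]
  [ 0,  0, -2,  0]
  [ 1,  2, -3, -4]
x^3 + 10*x^2 + 32*x + 32

The characteristic polynomial is χ_A(x) = (x + 2)^2*(x + 4)^2, so the eigenvalues are known. The minimal polynomial is
  m_A(x) = Π_λ (x − λ)^{k_λ}
where k_λ is the size of the *largest* Jordan block for λ (equivalently, the smallest k with (A − λI)^k v = 0 for every generalised eigenvector v of λ).

  λ = -4: largest Jordan block has size 2, contributing (x + 4)^2
  λ = -2: largest Jordan block has size 1, contributing (x + 2)

So m_A(x) = (x + 2)*(x + 4)^2 = x^3 + 10*x^2 + 32*x + 32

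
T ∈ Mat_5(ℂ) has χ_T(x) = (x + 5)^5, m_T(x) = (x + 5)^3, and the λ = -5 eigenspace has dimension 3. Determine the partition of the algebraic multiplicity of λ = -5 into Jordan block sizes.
Block sizes for λ = -5: [3, 1, 1]

Step 1 — from the characteristic polynomial, algebraic multiplicity of λ = -5 is 5. From dim ker(T − (-5)·I) = 3, there are exactly 3 Jordan blocks for λ = -5.
Step 2 — from the minimal polynomial, the factor (x + 5)^3 tells us the largest block for λ = -5 has size 3.
Step 3 — with total size 5, 3 blocks, and largest block 3, the block sizes (in nonincreasing order) are [3, 1, 1].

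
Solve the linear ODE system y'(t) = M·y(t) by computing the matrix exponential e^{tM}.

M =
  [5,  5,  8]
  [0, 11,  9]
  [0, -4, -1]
e^{tM} =
  [exp(5*t), -t^2*exp(5*t) + 5*t*exp(5*t), -3*t^2*exp(5*t)/2 + 8*t*exp(5*t)]
  [0, 6*t*exp(5*t) + exp(5*t), 9*t*exp(5*t)]
  [0, -4*t*exp(5*t), -6*t*exp(5*t) + exp(5*t)]

Strategy: write M = P · J · P⁻¹ where J is a Jordan canonical form, so e^{tM} = P · e^{tJ} · P⁻¹, and e^{tJ} can be computed block-by-block.

M has Jordan form
J =
  [5, 1, 0]
  [0, 5, 1]
  [0, 0, 5]
(up to reordering of blocks).

Per-block formulas:
  For a 3×3 Jordan block J_3(5): exp(t · J_3(5)) = e^(5t)·(I + t·N + (t^2/2)·N^2), where N is the 3×3 nilpotent shift.

After assembling e^{tJ} and conjugating by P, we get:

e^{tM} =
  [exp(5*t), -t^2*exp(5*t) + 5*t*exp(5*t), -3*t^2*exp(5*t)/2 + 8*t*exp(5*t)]
  [0, 6*t*exp(5*t) + exp(5*t), 9*t*exp(5*t)]
  [0, -4*t*exp(5*t), -6*t*exp(5*t) + exp(5*t)]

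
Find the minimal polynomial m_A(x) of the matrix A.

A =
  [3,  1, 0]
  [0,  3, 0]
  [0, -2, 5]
x^3 - 11*x^2 + 39*x - 45

The characteristic polynomial is χ_A(x) = (x - 5)*(x - 3)^2, so the eigenvalues are known. The minimal polynomial is
  m_A(x) = Π_λ (x − λ)^{k_λ}
where k_λ is the size of the *largest* Jordan block for λ (equivalently, the smallest k with (A − λI)^k v = 0 for every generalised eigenvector v of λ).

  λ = 3: largest Jordan block has size 2, contributing (x − 3)^2
  λ = 5: largest Jordan block has size 1, contributing (x − 5)

So m_A(x) = (x - 5)*(x - 3)^2 = x^3 - 11*x^2 + 39*x - 45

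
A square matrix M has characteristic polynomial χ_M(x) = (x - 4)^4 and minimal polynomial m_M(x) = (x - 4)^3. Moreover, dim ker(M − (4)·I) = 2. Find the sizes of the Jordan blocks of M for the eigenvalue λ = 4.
Block sizes for λ = 4: [3, 1]

Step 1 — from the characteristic polynomial, algebraic multiplicity of λ = 4 is 4. From dim ker(M − (4)·I) = 2, there are exactly 2 Jordan blocks for λ = 4.
Step 2 — from the minimal polynomial, the factor (x − 4)^3 tells us the largest block for λ = 4 has size 3.
Step 3 — with total size 4, 2 blocks, and largest block 3, the block sizes (in nonincreasing order) are [3, 1].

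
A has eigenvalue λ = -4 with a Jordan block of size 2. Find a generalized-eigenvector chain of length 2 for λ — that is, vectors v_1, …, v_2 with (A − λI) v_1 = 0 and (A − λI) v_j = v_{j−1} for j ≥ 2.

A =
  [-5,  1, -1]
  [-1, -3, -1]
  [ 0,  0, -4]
A Jordan chain for λ = -4 of length 2:
v_1 = (-1, -1, 0)ᵀ
v_2 = (1, 0, 0)ᵀ

Let N = A − (-4)·I. We want v_2 with N^2 v_2 = 0 but N^1 v_2 ≠ 0; then v_{j-1} := N · v_j for j = 2, …, 2.

Pick v_2 = (1, 0, 0)ᵀ.
Then v_1 = N · v_2 = (-1, -1, 0)ᵀ.

Sanity check: (A − (-4)·I) v_1 = (0, 0, 0)ᵀ = 0. ✓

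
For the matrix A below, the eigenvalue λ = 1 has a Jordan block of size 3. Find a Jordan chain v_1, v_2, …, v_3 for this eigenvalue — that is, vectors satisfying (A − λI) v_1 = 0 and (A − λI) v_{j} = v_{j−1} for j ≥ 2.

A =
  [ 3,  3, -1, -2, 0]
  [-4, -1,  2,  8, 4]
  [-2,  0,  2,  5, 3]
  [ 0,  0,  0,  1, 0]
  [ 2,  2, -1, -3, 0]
A Jordan chain for λ = 1 of length 3:
v_1 = (-6, 4, 0, 0, -4)ᵀ
v_2 = (2, -4, -2, 0, 2)ᵀ
v_3 = (1, 0, 0, 0, 0)ᵀ

Let N = A − (1)·I. We want v_3 with N^3 v_3 = 0 but N^2 v_3 ≠ 0; then v_{j-1} := N · v_j for j = 3, …, 2.

Pick v_3 = (1, 0, 0, 0, 0)ᵀ.
Then v_2 = N · v_3 = (2, -4, -2, 0, 2)ᵀ.
Then v_1 = N · v_2 = (-6, 4, 0, 0, -4)ᵀ.

Sanity check: (A − (1)·I) v_1 = (0, 0, 0, 0, 0)ᵀ = 0. ✓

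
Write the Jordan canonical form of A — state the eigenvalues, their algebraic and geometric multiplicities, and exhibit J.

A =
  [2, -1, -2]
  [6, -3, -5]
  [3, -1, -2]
J_3(-1)

The characteristic polynomial is
  det(x·I − A) = x^3 + 3*x^2 + 3*x + 1 = (x + 1)^3

Eigenvalues and multiplicities (the geometric multiplicity of λ is n − rank(A − λI), which equals the number of Jordan blocks for λ):
  λ = -1: algebraic multiplicity = 3, geometric multiplicity = 1

Determining the block sizes for each eigenvalue:
  λ = -1: one block (gm = 1), so the single block has size am = 3 → block sizes [3]

Assembling the blocks gives a Jordan form
J =
  [-1,  1,  0]
  [ 0, -1,  1]
  [ 0,  0, -1]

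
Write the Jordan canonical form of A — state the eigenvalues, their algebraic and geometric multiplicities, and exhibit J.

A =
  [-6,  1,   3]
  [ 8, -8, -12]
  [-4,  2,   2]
J_2(-4) ⊕ J_1(-4)

The characteristic polynomial is
  det(x·I − A) = x^3 + 12*x^2 + 48*x + 64 = (x + 4)^3

Eigenvalues and multiplicities (the geometric multiplicity of λ is n − rank(A − λI), which equals the number of Jordan blocks for λ):
  λ = -4: algebraic multiplicity = 3, geometric multiplicity = 2

Determining the block sizes for each eigenvalue:
  λ = -4: 2 blocks summing to 3 forces exactly one block of size 2 and the rest size 1 → block sizes [2, 1]

Assembling the blocks gives a Jordan form
J =
  [-4,  1,  0]
  [ 0, -4,  0]
  [ 0,  0, -4]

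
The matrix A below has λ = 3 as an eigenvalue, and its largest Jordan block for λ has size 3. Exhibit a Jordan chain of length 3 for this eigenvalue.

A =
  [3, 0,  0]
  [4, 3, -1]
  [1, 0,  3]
A Jordan chain for λ = 3 of length 3:
v_1 = (0, -1, 0)ᵀ
v_2 = (0, 4, 1)ᵀ
v_3 = (1, 0, 0)ᵀ

Let N = A − (3)·I. We want v_3 with N^3 v_3 = 0 but N^2 v_3 ≠ 0; then v_{j-1} := N · v_j for j = 3, …, 2.

Pick v_3 = (1, 0, 0)ᵀ.
Then v_2 = N · v_3 = (0, 4, 1)ᵀ.
Then v_1 = N · v_2 = (0, -1, 0)ᵀ.

Sanity check: (A − (3)·I) v_1 = (0, 0, 0)ᵀ = 0. ✓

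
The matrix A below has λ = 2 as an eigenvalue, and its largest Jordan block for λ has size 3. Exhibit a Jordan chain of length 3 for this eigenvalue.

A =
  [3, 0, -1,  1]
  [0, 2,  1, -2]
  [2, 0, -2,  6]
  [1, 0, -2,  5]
A Jordan chain for λ = 2 of length 3:
v_1 = (1, 0, 2, 1)ᵀ
v_2 = (-1, 1, -4, -2)ᵀ
v_3 = (0, 0, 1, 0)ᵀ

Let N = A − (2)·I. We want v_3 with N^3 v_3 = 0 but N^2 v_3 ≠ 0; then v_{j-1} := N · v_j for j = 3, …, 2.

Pick v_3 = (0, 0, 1, 0)ᵀ.
Then v_2 = N · v_3 = (-1, 1, -4, -2)ᵀ.
Then v_1 = N · v_2 = (1, 0, 2, 1)ᵀ.

Sanity check: (A − (2)·I) v_1 = (0, 0, 0, 0)ᵀ = 0. ✓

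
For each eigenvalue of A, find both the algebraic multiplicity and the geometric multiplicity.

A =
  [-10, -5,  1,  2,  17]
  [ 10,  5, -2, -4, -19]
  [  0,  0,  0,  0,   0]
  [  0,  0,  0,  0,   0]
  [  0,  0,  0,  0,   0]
λ = -5: alg = 1, geom = 1; λ = 0: alg = 4, geom = 3

Step 1 — factor the characteristic polynomial to read off the algebraic multiplicities:
  χ_A(x) = x^4*(x + 5)

Step 2 — compute geometric multiplicities via the rank-nullity identity g(λ) = n − rank(A − λI):
  rank(A − (-5)·I) = 4, so dim ker(A − (-5)·I) = n − 4 = 1
  rank(A − (0)·I) = 2, so dim ker(A − (0)·I) = n − 2 = 3

Summary:
  λ = -5: algebraic multiplicity = 1, geometric multiplicity = 1
  λ = 0: algebraic multiplicity = 4, geometric multiplicity = 3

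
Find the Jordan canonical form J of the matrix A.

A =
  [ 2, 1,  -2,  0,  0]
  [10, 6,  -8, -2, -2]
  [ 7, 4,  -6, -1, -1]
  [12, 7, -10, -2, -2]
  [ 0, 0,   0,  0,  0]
J_2(0) ⊕ J_2(0) ⊕ J_1(0)

The characteristic polynomial is
  det(x·I − A) = x^5

Eigenvalues and multiplicities (the geometric multiplicity of λ is n − rank(A − λI), which equals the number of Jordan blocks for λ):
  λ = 0: algebraic multiplicity = 5, geometric multiplicity = 3

Determining the block sizes for each eigenvalue:
  λ = 0: with am = 5 and gm = 3, the partition is not yet determined (e.g. several partitions of 5 into 3 parts exist). Let N = A − (0)·I. Computing rank(N^1) = 2, rank(N^2) = 0; the number of blocks of size ≥ j is rank(N^{j−1}) − rank(N^j), giving [3, 2]. So we have 2 block(s) of size 2, 1 block(s) of size 1 → block sizes [2, 2, 1]

Assembling the blocks gives a Jordan form
J =
  [0, 1, 0, 0, 0]
  [0, 0, 0, 0, 0]
  [0, 0, 0, 1, 0]
  [0, 0, 0, 0, 0]
  [0, 0, 0, 0, 0]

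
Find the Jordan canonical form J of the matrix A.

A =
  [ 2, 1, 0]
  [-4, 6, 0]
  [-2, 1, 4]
J_2(4) ⊕ J_1(4)

The characteristic polynomial is
  det(x·I − A) = x^3 - 12*x^2 + 48*x - 64 = (x - 4)^3

Eigenvalues and multiplicities (the geometric multiplicity of λ is n − rank(A − λI), which equals the number of Jordan blocks for λ):
  λ = 4: algebraic multiplicity = 3, geometric multiplicity = 2

Determining the block sizes for each eigenvalue:
  λ = 4: 2 blocks summing to 3 forces exactly one block of size 2 and the rest size 1 → block sizes [2, 1]

Assembling the blocks gives a Jordan form
J =
  [4, 1, 0]
  [0, 4, 0]
  [0, 0, 4]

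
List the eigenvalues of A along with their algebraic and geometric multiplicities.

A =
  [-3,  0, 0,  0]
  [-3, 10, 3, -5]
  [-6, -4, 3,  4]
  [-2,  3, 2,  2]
λ = -3: alg = 1, geom = 1; λ = 5: alg = 3, geom = 1

Step 1 — factor the characteristic polynomial to read off the algebraic multiplicities:
  χ_A(x) = (x - 5)^3*(x + 3)

Step 2 — compute geometric multiplicities via the rank-nullity identity g(λ) = n − rank(A − λI):
  rank(A − (-3)·I) = 3, so dim ker(A − (-3)·I) = n − 3 = 1
  rank(A − (5)·I) = 3, so dim ker(A − (5)·I) = n − 3 = 1

Summary:
  λ = -3: algebraic multiplicity = 1, geometric multiplicity = 1
  λ = 5: algebraic multiplicity = 3, geometric multiplicity = 1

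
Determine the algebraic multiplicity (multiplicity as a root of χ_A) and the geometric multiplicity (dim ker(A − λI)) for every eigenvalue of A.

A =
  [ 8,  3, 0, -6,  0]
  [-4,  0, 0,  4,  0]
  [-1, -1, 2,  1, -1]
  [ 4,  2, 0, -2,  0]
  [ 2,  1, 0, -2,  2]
λ = 2: alg = 5, geom = 3

Step 1 — factor the characteristic polynomial to read off the algebraic multiplicities:
  χ_A(x) = (x - 2)^5

Step 2 — compute geometric multiplicities via the rank-nullity identity g(λ) = n − rank(A − λI):
  rank(A − (2)·I) = 2, so dim ker(A − (2)·I) = n − 2 = 3

Summary:
  λ = 2: algebraic multiplicity = 5, geometric multiplicity = 3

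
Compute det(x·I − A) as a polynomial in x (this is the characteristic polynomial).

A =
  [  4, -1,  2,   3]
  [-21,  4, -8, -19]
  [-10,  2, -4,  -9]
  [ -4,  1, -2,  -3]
x^4 - x^3

Expanding det(x·I − A) (e.g. by cofactor expansion or by noting that A is similar to its Jordan form J, which has the same characteristic polynomial as A) gives
  χ_A(x) = x^4 - x^3
which factors as x^3*(x - 1). The eigenvalues (with algebraic multiplicities) are λ = 0 with multiplicity 3, λ = 1 with multiplicity 1.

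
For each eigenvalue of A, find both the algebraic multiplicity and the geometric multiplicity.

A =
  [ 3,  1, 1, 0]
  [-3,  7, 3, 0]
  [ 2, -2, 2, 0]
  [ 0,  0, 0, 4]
λ = 4: alg = 4, geom = 3

Step 1 — factor the characteristic polynomial to read off the algebraic multiplicities:
  χ_A(x) = (x - 4)^4

Step 2 — compute geometric multiplicities via the rank-nullity identity g(λ) = n − rank(A − λI):
  rank(A − (4)·I) = 1, so dim ker(A − (4)·I) = n − 1 = 3

Summary:
  λ = 4: algebraic multiplicity = 4, geometric multiplicity = 3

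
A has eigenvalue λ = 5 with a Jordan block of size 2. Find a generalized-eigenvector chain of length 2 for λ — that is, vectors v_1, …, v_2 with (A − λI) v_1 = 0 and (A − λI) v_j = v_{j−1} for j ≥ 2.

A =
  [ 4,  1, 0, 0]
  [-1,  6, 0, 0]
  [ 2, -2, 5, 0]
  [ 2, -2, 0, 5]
A Jordan chain for λ = 5 of length 2:
v_1 = (-1, -1, 2, 2)ᵀ
v_2 = (1, 0, 0, 0)ᵀ

Let N = A − (5)·I. We want v_2 with N^2 v_2 = 0 but N^1 v_2 ≠ 0; then v_{j-1} := N · v_j for j = 2, …, 2.

Pick v_2 = (1, 0, 0, 0)ᵀ.
Then v_1 = N · v_2 = (-1, -1, 2, 2)ᵀ.

Sanity check: (A − (5)·I) v_1 = (0, 0, 0, 0)ᵀ = 0. ✓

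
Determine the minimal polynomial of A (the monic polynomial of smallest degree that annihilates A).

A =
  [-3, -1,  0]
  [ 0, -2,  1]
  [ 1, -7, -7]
x^3 + 12*x^2 + 48*x + 64

The characteristic polynomial is χ_A(x) = (x + 4)^3, so the eigenvalues are known. The minimal polynomial is
  m_A(x) = Π_λ (x − λ)^{k_λ}
where k_λ is the size of the *largest* Jordan block for λ (equivalently, the smallest k with (A − λI)^k v = 0 for every generalised eigenvector v of λ).

  λ = -4: largest Jordan block has size 3, contributing (x + 4)^3

So m_A(x) = (x + 4)^3 = x^3 + 12*x^2 + 48*x + 64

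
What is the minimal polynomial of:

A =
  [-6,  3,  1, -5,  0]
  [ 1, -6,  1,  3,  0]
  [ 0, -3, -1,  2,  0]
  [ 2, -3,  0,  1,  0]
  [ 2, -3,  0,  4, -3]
x^3 + 9*x^2 + 27*x + 27

The characteristic polynomial is χ_A(x) = (x + 3)^5, so the eigenvalues are known. The minimal polynomial is
  m_A(x) = Π_λ (x − λ)^{k_λ}
where k_λ is the size of the *largest* Jordan block for λ (equivalently, the smallest k with (A − λI)^k v = 0 for every generalised eigenvector v of λ).

  λ = -3: largest Jordan block has size 3, contributing (x + 3)^3

So m_A(x) = (x + 3)^3 = x^3 + 9*x^2 + 27*x + 27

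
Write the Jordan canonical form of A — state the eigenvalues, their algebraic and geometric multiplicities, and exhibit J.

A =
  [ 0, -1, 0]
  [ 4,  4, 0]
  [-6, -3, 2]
J_2(2) ⊕ J_1(2)

The characteristic polynomial is
  det(x·I − A) = x^3 - 6*x^2 + 12*x - 8 = (x - 2)^3

Eigenvalues and multiplicities (the geometric multiplicity of λ is n − rank(A − λI), which equals the number of Jordan blocks for λ):
  λ = 2: algebraic multiplicity = 3, geometric multiplicity = 2

Determining the block sizes for each eigenvalue:
  λ = 2: 2 blocks summing to 3 forces exactly one block of size 2 and the rest size 1 → block sizes [2, 1]

Assembling the blocks gives a Jordan form
J =
  [2, 1, 0]
  [0, 2, 0]
  [0, 0, 2]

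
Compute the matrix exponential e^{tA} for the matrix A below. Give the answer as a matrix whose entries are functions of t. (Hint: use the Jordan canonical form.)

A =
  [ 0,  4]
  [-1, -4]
e^{tA} =
  [2*t*exp(-2*t) + exp(-2*t), 4*t*exp(-2*t)]
  [-t*exp(-2*t), -2*t*exp(-2*t) + exp(-2*t)]

Strategy: write A = P · J · P⁻¹ where J is a Jordan canonical form, so e^{tA} = P · e^{tJ} · P⁻¹, and e^{tJ} can be computed block-by-block.

A has Jordan form
J =
  [-2,  1]
  [ 0, -2]
(up to reordering of blocks).

Per-block formulas:
  For a 2×2 Jordan block J_2(-2): exp(t · J_2(-2)) = e^(-2t)·(I + t·N), where N is the 2×2 nilpotent shift.

After assembling e^{tJ} and conjugating by P, we get:

e^{tA} =
  [2*t*exp(-2*t) + exp(-2*t), 4*t*exp(-2*t)]
  [-t*exp(-2*t), -2*t*exp(-2*t) + exp(-2*t)]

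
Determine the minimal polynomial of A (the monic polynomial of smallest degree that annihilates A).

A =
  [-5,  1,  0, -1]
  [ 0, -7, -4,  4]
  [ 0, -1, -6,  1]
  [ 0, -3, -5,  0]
x^4 + 18*x^3 + 120*x^2 + 350*x + 375

The characteristic polynomial is χ_A(x) = (x + 3)*(x + 5)^3, so the eigenvalues are known. The minimal polynomial is
  m_A(x) = Π_λ (x − λ)^{k_λ}
where k_λ is the size of the *largest* Jordan block for λ (equivalently, the smallest k with (A − λI)^k v = 0 for every generalised eigenvector v of λ).

  λ = -5: largest Jordan block has size 3, contributing (x + 5)^3
  λ = -3: largest Jordan block has size 1, contributing (x + 3)

So m_A(x) = (x + 3)*(x + 5)^3 = x^4 + 18*x^3 + 120*x^2 + 350*x + 375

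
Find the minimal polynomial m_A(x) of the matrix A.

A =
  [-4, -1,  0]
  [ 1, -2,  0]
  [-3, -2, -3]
x^3 + 9*x^2 + 27*x + 27

The characteristic polynomial is χ_A(x) = (x + 3)^3, so the eigenvalues are known. The minimal polynomial is
  m_A(x) = Π_λ (x − λ)^{k_λ}
where k_λ is the size of the *largest* Jordan block for λ (equivalently, the smallest k with (A − λI)^k v = 0 for every generalised eigenvector v of λ).

  λ = -3: largest Jordan block has size 3, contributing (x + 3)^3

So m_A(x) = (x + 3)^3 = x^3 + 9*x^2 + 27*x + 27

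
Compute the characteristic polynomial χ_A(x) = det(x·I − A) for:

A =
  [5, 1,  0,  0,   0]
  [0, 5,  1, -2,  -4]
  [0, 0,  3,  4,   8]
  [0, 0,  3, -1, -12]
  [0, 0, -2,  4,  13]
x^5 - 25*x^4 + 250*x^3 - 1250*x^2 + 3125*x - 3125

Expanding det(x·I − A) (e.g. by cofactor expansion or by noting that A is similar to its Jordan form J, which has the same characteristic polynomial as A) gives
  χ_A(x) = x^5 - 25*x^4 + 250*x^3 - 1250*x^2 + 3125*x - 3125
which factors as (x - 5)^5. The eigenvalues (with algebraic multiplicities) are λ = 5 with multiplicity 5.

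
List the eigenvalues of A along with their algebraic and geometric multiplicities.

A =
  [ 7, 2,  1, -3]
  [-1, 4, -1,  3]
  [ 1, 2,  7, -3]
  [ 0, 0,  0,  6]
λ = 6: alg = 4, geom = 3

Step 1 — factor the characteristic polynomial to read off the algebraic multiplicities:
  χ_A(x) = (x - 6)^4

Step 2 — compute geometric multiplicities via the rank-nullity identity g(λ) = n − rank(A − λI):
  rank(A − (6)·I) = 1, so dim ker(A − (6)·I) = n − 1 = 3

Summary:
  λ = 6: algebraic multiplicity = 4, geometric multiplicity = 3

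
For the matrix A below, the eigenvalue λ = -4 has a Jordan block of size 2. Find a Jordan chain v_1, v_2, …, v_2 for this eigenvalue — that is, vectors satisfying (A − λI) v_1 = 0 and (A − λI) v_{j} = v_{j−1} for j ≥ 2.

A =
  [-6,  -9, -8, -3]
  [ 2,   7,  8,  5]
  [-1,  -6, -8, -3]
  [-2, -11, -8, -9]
A Jordan chain for λ = -4 of length 2:
v_1 = (-2, 2, -1, -2)ᵀ
v_2 = (1, 0, 0, 0)ᵀ

Let N = A − (-4)·I. We want v_2 with N^2 v_2 = 0 but N^1 v_2 ≠ 0; then v_{j-1} := N · v_j for j = 2, …, 2.

Pick v_2 = (1, 0, 0, 0)ᵀ.
Then v_1 = N · v_2 = (-2, 2, -1, -2)ᵀ.

Sanity check: (A − (-4)·I) v_1 = (0, 0, 0, 0)ᵀ = 0. ✓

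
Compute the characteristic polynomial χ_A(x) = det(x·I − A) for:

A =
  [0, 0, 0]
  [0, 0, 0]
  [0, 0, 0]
x^3

Expanding det(x·I − A) (e.g. by cofactor expansion or by noting that A is similar to its Jordan form J, which has the same characteristic polynomial as A) gives
  χ_A(x) = x^3
which factors as x^3. The eigenvalues (with algebraic multiplicities) are λ = 0 with multiplicity 3.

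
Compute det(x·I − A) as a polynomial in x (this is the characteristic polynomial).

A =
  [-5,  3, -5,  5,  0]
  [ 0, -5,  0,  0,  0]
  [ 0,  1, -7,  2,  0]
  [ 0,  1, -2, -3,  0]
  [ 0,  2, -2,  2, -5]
x^5 + 25*x^4 + 250*x^3 + 1250*x^2 + 3125*x + 3125

Expanding det(x·I − A) (e.g. by cofactor expansion or by noting that A is similar to its Jordan form J, which has the same characteristic polynomial as A) gives
  χ_A(x) = x^5 + 25*x^4 + 250*x^3 + 1250*x^2 + 3125*x + 3125
which factors as (x + 5)^5. The eigenvalues (with algebraic multiplicities) are λ = -5 with multiplicity 5.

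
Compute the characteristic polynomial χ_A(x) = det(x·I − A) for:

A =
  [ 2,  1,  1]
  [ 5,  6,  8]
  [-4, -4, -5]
x^3 - 3*x^2 + 3*x - 1

Expanding det(x·I − A) (e.g. by cofactor expansion or by noting that A is similar to its Jordan form J, which has the same characteristic polynomial as A) gives
  χ_A(x) = x^3 - 3*x^2 + 3*x - 1
which factors as (x - 1)^3. The eigenvalues (with algebraic multiplicities) are λ = 1 with multiplicity 3.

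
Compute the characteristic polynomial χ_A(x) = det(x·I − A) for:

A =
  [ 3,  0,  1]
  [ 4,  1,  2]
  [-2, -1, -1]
x^3 - 3*x^2 + 3*x - 1

Expanding det(x·I − A) (e.g. by cofactor expansion or by noting that A is similar to its Jordan form J, which has the same characteristic polynomial as A) gives
  χ_A(x) = x^3 - 3*x^2 + 3*x - 1
which factors as (x - 1)^3. The eigenvalues (with algebraic multiplicities) are λ = 1 with multiplicity 3.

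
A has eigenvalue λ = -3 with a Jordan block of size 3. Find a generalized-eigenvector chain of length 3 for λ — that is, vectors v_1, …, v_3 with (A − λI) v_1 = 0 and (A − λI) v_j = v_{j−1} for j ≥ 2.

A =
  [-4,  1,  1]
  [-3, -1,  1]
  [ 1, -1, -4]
A Jordan chain for λ = -3 of length 3:
v_1 = (-1, -2, 1)ᵀ
v_2 = (-1, -3, 1)ᵀ
v_3 = (1, 0, 0)ᵀ

Let N = A − (-3)·I. We want v_3 with N^3 v_3 = 0 but N^2 v_3 ≠ 0; then v_{j-1} := N · v_j for j = 3, …, 2.

Pick v_3 = (1, 0, 0)ᵀ.
Then v_2 = N · v_3 = (-1, -3, 1)ᵀ.
Then v_1 = N · v_2 = (-1, -2, 1)ᵀ.

Sanity check: (A − (-3)·I) v_1 = (0, 0, 0)ᵀ = 0. ✓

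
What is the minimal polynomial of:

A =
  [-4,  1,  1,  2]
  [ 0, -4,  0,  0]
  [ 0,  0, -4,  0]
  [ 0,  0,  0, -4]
x^2 + 8*x + 16

The characteristic polynomial is χ_A(x) = (x + 4)^4, so the eigenvalues are known. The minimal polynomial is
  m_A(x) = Π_λ (x − λ)^{k_λ}
where k_λ is the size of the *largest* Jordan block for λ (equivalently, the smallest k with (A − λI)^k v = 0 for every generalised eigenvector v of λ).

  λ = -4: largest Jordan block has size 2, contributing (x + 4)^2

So m_A(x) = (x + 4)^2 = x^2 + 8*x + 16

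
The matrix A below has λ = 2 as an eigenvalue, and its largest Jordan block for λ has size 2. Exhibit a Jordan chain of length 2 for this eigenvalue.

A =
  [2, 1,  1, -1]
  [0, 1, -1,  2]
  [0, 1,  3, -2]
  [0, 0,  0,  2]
A Jordan chain for λ = 2 of length 2:
v_1 = (1, -1, 1, 0)ᵀ
v_2 = (0, 1, 0, 0)ᵀ

Let N = A − (2)·I. We want v_2 with N^2 v_2 = 0 but N^1 v_2 ≠ 0; then v_{j-1} := N · v_j for j = 2, …, 2.

Pick v_2 = (0, 1, 0, 0)ᵀ.
Then v_1 = N · v_2 = (1, -1, 1, 0)ᵀ.

Sanity check: (A − (2)·I) v_1 = (0, 0, 0, 0)ᵀ = 0. ✓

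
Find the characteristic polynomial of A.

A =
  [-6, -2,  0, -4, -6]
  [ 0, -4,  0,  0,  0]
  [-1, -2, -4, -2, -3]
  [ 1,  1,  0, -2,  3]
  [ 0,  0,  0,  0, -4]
x^5 + 20*x^4 + 160*x^3 + 640*x^2 + 1280*x + 1024

Expanding det(x·I − A) (e.g. by cofactor expansion or by noting that A is similar to its Jordan form J, which has the same characteristic polynomial as A) gives
  χ_A(x) = x^5 + 20*x^4 + 160*x^3 + 640*x^2 + 1280*x + 1024
which factors as (x + 4)^5. The eigenvalues (with algebraic multiplicities) are λ = -4 with multiplicity 5.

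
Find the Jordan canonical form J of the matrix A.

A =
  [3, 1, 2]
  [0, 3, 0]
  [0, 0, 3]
J_2(3) ⊕ J_1(3)

The characteristic polynomial is
  det(x·I − A) = x^3 - 9*x^2 + 27*x - 27 = (x - 3)^3

Eigenvalues and multiplicities (the geometric multiplicity of λ is n − rank(A − λI), which equals the number of Jordan blocks for λ):
  λ = 3: algebraic multiplicity = 3, geometric multiplicity = 2

Determining the block sizes for each eigenvalue:
  λ = 3: 2 blocks summing to 3 forces exactly one block of size 2 and the rest size 1 → block sizes [2, 1]

Assembling the blocks gives a Jordan form
J =
  [3, 1, 0]
  [0, 3, 0]
  [0, 0, 3]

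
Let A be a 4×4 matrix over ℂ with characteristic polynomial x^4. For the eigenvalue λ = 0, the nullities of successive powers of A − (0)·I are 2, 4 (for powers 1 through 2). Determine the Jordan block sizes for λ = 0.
Block sizes for λ = 0: [2, 2]

From the dimensions of kernels of powers, the number of Jordan blocks of size at least j is d_j − d_{j−1} where d_j = dim ker(N^j) (with d_0 = 0). Computing the differences gives [2, 2].
The number of blocks of size exactly k is (#blocks of size ≥ k) − (#blocks of size ≥ k + 1), so the partition is: 2 block(s) of size 2.
In nonincreasing order the block sizes are [2, 2].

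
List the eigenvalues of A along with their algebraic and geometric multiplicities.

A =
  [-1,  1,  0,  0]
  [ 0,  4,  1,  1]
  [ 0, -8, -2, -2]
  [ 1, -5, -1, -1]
λ = 0: alg = 4, geom = 2

Step 1 — factor the characteristic polynomial to read off the algebraic multiplicities:
  χ_A(x) = x^4

Step 2 — compute geometric multiplicities via the rank-nullity identity g(λ) = n − rank(A − λI):
  rank(A − (0)·I) = 2, so dim ker(A − (0)·I) = n − 2 = 2

Summary:
  λ = 0: algebraic multiplicity = 4, geometric multiplicity = 2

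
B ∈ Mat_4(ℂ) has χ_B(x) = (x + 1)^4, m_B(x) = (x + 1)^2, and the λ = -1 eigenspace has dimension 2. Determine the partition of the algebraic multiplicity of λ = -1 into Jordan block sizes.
Block sizes for λ = -1: [2, 2]

Step 1 — from the characteristic polynomial, algebraic multiplicity of λ = -1 is 4. From dim ker(B − (-1)·I) = 2, there are exactly 2 Jordan blocks for λ = -1.
Step 2 — from the minimal polynomial, the factor (x + 1)^2 tells us the largest block for λ = -1 has size 2.
Step 3 — with total size 4, 2 blocks, and largest block 2, the block sizes (in nonincreasing order) are [2, 2].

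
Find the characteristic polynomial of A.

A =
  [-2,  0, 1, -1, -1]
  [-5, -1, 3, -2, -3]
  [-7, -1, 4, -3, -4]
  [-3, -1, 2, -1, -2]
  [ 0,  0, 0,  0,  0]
x^5

Expanding det(x·I − A) (e.g. by cofactor expansion or by noting that A is similar to its Jordan form J, which has the same characteristic polynomial as A) gives
  χ_A(x) = x^5
which factors as x^5. The eigenvalues (with algebraic multiplicities) are λ = 0 with multiplicity 5.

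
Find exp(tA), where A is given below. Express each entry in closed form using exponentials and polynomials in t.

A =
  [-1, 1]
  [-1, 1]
e^{tA} =
  [1 - t, t]
  [-t, t + 1]

Strategy: write A = P · J · P⁻¹ where J is a Jordan canonical form, so e^{tA} = P · e^{tJ} · P⁻¹, and e^{tJ} can be computed block-by-block.

A has Jordan form
J =
  [0, 1]
  [0, 0]
(up to reordering of blocks).

Per-block formulas:
  For a 2×2 Jordan block J_2(0): exp(t · J_2(0)) = e^(0t)·(I + t·N), where N is the 2×2 nilpotent shift.

After assembling e^{tJ} and conjugating by P, we get:

e^{tA} =
  [1 - t, t]
  [-t, t + 1]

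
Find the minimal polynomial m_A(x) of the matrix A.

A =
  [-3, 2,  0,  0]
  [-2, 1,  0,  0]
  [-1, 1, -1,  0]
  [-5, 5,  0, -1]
x^2 + 2*x + 1

The characteristic polynomial is χ_A(x) = (x + 1)^4, so the eigenvalues are known. The minimal polynomial is
  m_A(x) = Π_λ (x − λ)^{k_λ}
where k_λ is the size of the *largest* Jordan block for λ (equivalently, the smallest k with (A − λI)^k v = 0 for every generalised eigenvector v of λ).

  λ = -1: largest Jordan block has size 2, contributing (x + 1)^2

So m_A(x) = (x + 1)^2 = x^2 + 2*x + 1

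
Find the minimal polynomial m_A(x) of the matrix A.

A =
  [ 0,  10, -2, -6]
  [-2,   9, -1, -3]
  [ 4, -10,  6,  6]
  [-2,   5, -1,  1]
x^2 - 8*x + 16

The characteristic polynomial is χ_A(x) = (x - 4)^4, so the eigenvalues are known. The minimal polynomial is
  m_A(x) = Π_λ (x − λ)^{k_λ}
where k_λ is the size of the *largest* Jordan block for λ (equivalently, the smallest k with (A − λI)^k v = 0 for every generalised eigenvector v of λ).

  λ = 4: largest Jordan block has size 2, contributing (x − 4)^2

So m_A(x) = (x - 4)^2 = x^2 - 8*x + 16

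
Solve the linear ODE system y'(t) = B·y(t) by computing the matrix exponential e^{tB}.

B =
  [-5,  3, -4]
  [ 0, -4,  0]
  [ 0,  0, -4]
e^{tB} =
  [exp(-5*t), 3*exp(-4*t) - 3*exp(-5*t), -4*exp(-4*t) + 4*exp(-5*t)]
  [0, exp(-4*t), 0]
  [0, 0, exp(-4*t)]

Strategy: write B = P · J · P⁻¹ where J is a Jordan canonical form, so e^{tB} = P · e^{tJ} · P⁻¹, and e^{tJ} can be computed block-by-block.

B has Jordan form
J =
  [-5,  0,  0]
  [ 0, -4,  0]
  [ 0,  0, -4]
(up to reordering of blocks).

Per-block formulas:
  For a 1×1 block at λ = -5: exp(t · [-5]) = [e^(-5t)].
  For a 1×1 block at λ = -4: exp(t · [-4]) = [e^(-4t)].

After assembling e^{tJ} and conjugating by P, we get:

e^{tB} =
  [exp(-5*t), 3*exp(-4*t) - 3*exp(-5*t), -4*exp(-4*t) + 4*exp(-5*t)]
  [0, exp(-4*t), 0]
  [0, 0, exp(-4*t)]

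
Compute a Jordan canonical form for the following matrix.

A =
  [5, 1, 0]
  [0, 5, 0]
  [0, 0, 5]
J_2(5) ⊕ J_1(5)

The characteristic polynomial is
  det(x·I − A) = x^3 - 15*x^2 + 75*x - 125 = (x - 5)^3

Eigenvalues and multiplicities (the geometric multiplicity of λ is n − rank(A − λI), which equals the number of Jordan blocks for λ):
  λ = 5: algebraic multiplicity = 3, geometric multiplicity = 2

Determining the block sizes for each eigenvalue:
  λ = 5: 2 blocks summing to 3 forces exactly one block of size 2 and the rest size 1 → block sizes [2, 1]

Assembling the blocks gives a Jordan form
J =
  [5, 1, 0]
  [0, 5, 0]
  [0, 0, 5]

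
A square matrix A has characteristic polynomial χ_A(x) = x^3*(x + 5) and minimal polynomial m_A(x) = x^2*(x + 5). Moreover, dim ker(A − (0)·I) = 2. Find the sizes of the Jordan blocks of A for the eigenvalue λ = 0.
Block sizes for λ = 0: [2, 1]

Step 1 — from the characteristic polynomial, algebraic multiplicity of λ = 0 is 3. From dim ker(A − (0)·I) = 2, there are exactly 2 Jordan blocks for λ = 0.
Step 2 — from the minimal polynomial, the factor (x − 0)^2 tells us the largest block for λ = 0 has size 2.
Step 3 — with total size 3, 2 blocks, and largest block 2, the block sizes (in nonincreasing order) are [2, 1].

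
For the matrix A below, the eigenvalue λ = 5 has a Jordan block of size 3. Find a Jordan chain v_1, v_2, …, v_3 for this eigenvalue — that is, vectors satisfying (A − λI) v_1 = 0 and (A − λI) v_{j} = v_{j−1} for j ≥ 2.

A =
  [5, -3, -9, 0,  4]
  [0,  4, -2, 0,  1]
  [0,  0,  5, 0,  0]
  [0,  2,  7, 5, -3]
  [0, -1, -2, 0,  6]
A Jordan chain for λ = 5 of length 3:
v_1 = (-1, 0, 0, 1, 0)ᵀ
v_2 = (-3, -1, 0, 2, -1)ᵀ
v_3 = (0, 1, 0, 0, 0)ᵀ

Let N = A − (5)·I. We want v_3 with N^3 v_3 = 0 but N^2 v_3 ≠ 0; then v_{j-1} := N · v_j for j = 3, …, 2.

Pick v_3 = (0, 1, 0, 0, 0)ᵀ.
Then v_2 = N · v_3 = (-3, -1, 0, 2, -1)ᵀ.
Then v_1 = N · v_2 = (-1, 0, 0, 1, 0)ᵀ.

Sanity check: (A − (5)·I) v_1 = (0, 0, 0, 0, 0)ᵀ = 0. ✓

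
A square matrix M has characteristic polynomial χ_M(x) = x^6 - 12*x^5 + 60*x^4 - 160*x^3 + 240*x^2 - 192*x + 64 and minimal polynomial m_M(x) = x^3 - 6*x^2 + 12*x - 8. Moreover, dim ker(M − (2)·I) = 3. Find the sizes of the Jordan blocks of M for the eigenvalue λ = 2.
Block sizes for λ = 2: [3, 2, 1]

Step 1 — from the characteristic polynomial, algebraic multiplicity of λ = 2 is 6. From dim ker(M − (2)·I) = 3, there are exactly 3 Jordan blocks for λ = 2.
Step 2 — from the minimal polynomial, the factor (x − 2)^3 tells us the largest block for λ = 2 has size 3.
Step 3 — with total size 6, 3 blocks, and largest block 3, the block sizes (in nonincreasing order) are [3, 2, 1].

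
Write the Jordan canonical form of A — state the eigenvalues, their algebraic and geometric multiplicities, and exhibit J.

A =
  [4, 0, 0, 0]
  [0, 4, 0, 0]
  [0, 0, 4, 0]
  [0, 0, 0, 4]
J_1(4) ⊕ J_1(4) ⊕ J_1(4) ⊕ J_1(4)

The characteristic polynomial is
  det(x·I − A) = x^4 - 16*x^3 + 96*x^2 - 256*x + 256 = (x - 4)^4

Eigenvalues and multiplicities (the geometric multiplicity of λ is n − rank(A − λI), which equals the number of Jordan blocks for λ):
  λ = 4: algebraic multiplicity = 4, geometric multiplicity = 4

Determining the block sizes for each eigenvalue:
  λ = 4: gm = am = 4, so every block has size 1 → block sizes [1, 1, 1, 1]

Assembling the blocks gives a Jordan form
J =
  [4, 0, 0, 0]
  [0, 4, 0, 0]
  [0, 0, 4, 0]
  [0, 0, 0, 4]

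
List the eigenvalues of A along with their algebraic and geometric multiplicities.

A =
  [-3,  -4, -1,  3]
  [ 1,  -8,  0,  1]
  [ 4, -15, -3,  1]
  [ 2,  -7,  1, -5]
λ = -5: alg = 3, geom = 1; λ = -4: alg = 1, geom = 1

Step 1 — factor the characteristic polynomial to read off the algebraic multiplicities:
  χ_A(x) = (x + 4)*(x + 5)^3

Step 2 — compute geometric multiplicities via the rank-nullity identity g(λ) = n − rank(A − λI):
  rank(A − (-5)·I) = 3, so dim ker(A − (-5)·I) = n − 3 = 1
  rank(A − (-4)·I) = 3, so dim ker(A − (-4)·I) = n − 3 = 1

Summary:
  λ = -5: algebraic multiplicity = 3, geometric multiplicity = 1
  λ = -4: algebraic multiplicity = 1, geometric multiplicity = 1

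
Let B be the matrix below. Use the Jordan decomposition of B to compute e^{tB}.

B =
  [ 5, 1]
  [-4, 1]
e^{tB} =
  [2*t*exp(3*t) + exp(3*t), t*exp(3*t)]
  [-4*t*exp(3*t), -2*t*exp(3*t) + exp(3*t)]

Strategy: write B = P · J · P⁻¹ where J is a Jordan canonical form, so e^{tB} = P · e^{tJ} · P⁻¹, and e^{tJ} can be computed block-by-block.

B has Jordan form
J =
  [3, 1]
  [0, 3]
(up to reordering of blocks).

Per-block formulas:
  For a 2×2 Jordan block J_2(3): exp(t · J_2(3)) = e^(3t)·(I + t·N), where N is the 2×2 nilpotent shift.

After assembling e^{tJ} and conjugating by P, we get:

e^{tB} =
  [2*t*exp(3*t) + exp(3*t), t*exp(3*t)]
  [-4*t*exp(3*t), -2*t*exp(3*t) + exp(3*t)]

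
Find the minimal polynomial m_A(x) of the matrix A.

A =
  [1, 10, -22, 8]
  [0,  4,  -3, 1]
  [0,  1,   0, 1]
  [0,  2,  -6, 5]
x^3 - 7*x^2 + 15*x - 9

The characteristic polynomial is χ_A(x) = (x - 3)^3*(x - 1), so the eigenvalues are known. The minimal polynomial is
  m_A(x) = Π_λ (x − λ)^{k_λ}
where k_λ is the size of the *largest* Jordan block for λ (equivalently, the smallest k with (A − λI)^k v = 0 for every generalised eigenvector v of λ).

  λ = 1: largest Jordan block has size 1, contributing (x − 1)
  λ = 3: largest Jordan block has size 2, contributing (x − 3)^2

So m_A(x) = (x - 3)^2*(x - 1) = x^3 - 7*x^2 + 15*x - 9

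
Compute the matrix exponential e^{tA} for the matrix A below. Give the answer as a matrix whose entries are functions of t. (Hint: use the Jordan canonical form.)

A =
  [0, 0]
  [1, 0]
e^{tA} =
  [1, 0]
  [t, 1]

Strategy: write A = P · J · P⁻¹ where J is a Jordan canonical form, so e^{tA} = P · e^{tJ} · P⁻¹, and e^{tJ} can be computed block-by-block.

A has Jordan form
J =
  [0, 1]
  [0, 0]
(up to reordering of blocks).

Per-block formulas:
  For a 2×2 Jordan block J_2(0): exp(t · J_2(0)) = e^(0t)·(I + t·N), where N is the 2×2 nilpotent shift.

After assembling e^{tJ} and conjugating by P, we get:

e^{tA} =
  [1, 0]
  [t, 1]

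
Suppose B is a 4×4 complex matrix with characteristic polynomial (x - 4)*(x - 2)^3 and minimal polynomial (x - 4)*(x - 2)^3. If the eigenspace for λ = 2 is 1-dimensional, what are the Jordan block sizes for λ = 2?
Block sizes for λ = 2: [3]

Step 1 — from the characteristic polynomial, algebraic multiplicity of λ = 2 is 3. From dim ker(B − (2)·I) = 1, there are exactly 1 Jordan blocks for λ = 2.
Step 2 — from the minimal polynomial, the factor (x − 2)^3 tells us the largest block for λ = 2 has size 3.
Step 3 — with total size 3, 1 blocks, and largest block 3, the block sizes (in nonincreasing order) are [3].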